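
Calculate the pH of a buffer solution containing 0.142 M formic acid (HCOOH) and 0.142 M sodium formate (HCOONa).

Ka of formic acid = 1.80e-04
pH = 3.74

pKa = -log(1.80e-04) = 3.74. pH = pKa + log([A⁻]/[HA]) = 3.74 + log(0.142/0.142)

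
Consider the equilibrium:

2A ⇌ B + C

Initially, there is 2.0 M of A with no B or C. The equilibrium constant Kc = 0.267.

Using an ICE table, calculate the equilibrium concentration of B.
[B] = 0.508 M

ICE: [A] = 2.0 − 2x, [B] = [C] = x.
Kc = x²/(2.0 − 2x)² = 0.267 ⇒ √Kc = x/(2.0 − 2x).
x = √0.267·2.0/(1 + 2√0.267) = 0.51672·2.0/2.0334 = 0.50822.
[B] = x = 0.508 M.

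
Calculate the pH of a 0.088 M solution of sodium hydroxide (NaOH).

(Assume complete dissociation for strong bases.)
pH = 12.94

[OH⁻] = 0.088 M for strong base. pOH = -log[OH⁻] = 1.06, pH = 14 - pOH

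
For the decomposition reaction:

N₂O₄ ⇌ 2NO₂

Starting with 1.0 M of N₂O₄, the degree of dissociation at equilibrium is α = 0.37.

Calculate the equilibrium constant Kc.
K_c = 0.8692

x = α·[A]₀ = 0.37 × 1.0 = 0.37 M dissociated.
At eq: [N₂O₄] = 1.0 − 0.37 = 0.63 M; [NO₂] = 2x = 0.74 M.
Kc = [NO₂]²/[N₂O₄] = (0.74)²/0.63 = 0.8692.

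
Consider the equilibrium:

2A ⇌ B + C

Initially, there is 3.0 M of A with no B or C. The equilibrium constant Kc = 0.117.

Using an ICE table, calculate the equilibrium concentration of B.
[B] = 0.609 M

ICE: [A] = 3.0 − 2x, [B] = [C] = x.
Kc = x²/(3.0 − 2x)² = 0.117 ⇒ √Kc = x/(3.0 − 2x).
x = √0.117·3.0/(1 + 2√0.117) = 0.34205·3.0/1.6841 = 0.60932.
[B] = x = 0.609 M.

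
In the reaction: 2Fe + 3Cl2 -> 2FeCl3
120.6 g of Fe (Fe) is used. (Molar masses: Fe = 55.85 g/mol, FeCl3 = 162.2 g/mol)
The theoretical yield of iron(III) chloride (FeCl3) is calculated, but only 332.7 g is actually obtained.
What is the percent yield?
Moles of Fe = 120.6 g ÷ 55.85 g/mol = 2.15936 mol
Mole ratio: 2 mol FeCl3 / 2 mol Fe
Moles of FeCl3 = 2.15936 × (2/2) = 2.15936 mol
Theoretical yield = 2.15936 mol × 162.2 g/mol = 350.25 g
Actual yield = 332.7 g
Percent yield = (332.7 / 350.25) × 100% = 95.0%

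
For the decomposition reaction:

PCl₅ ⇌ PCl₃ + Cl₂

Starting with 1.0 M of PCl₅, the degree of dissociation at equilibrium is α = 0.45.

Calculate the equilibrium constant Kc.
K_c = 0.3682

x = α·[A]₀ = 0.45 × 1.0 = 0.45 M dissociated.
At eq: [PCl₅] = 1.0 − 0.45 = 0.55 M; [PCl₃] = [Cl₂] = x = 0.45 M.
Kc = [PCl₃][Cl₂]/[PCl₅] = (0.45)²/0.55 = 0.3682.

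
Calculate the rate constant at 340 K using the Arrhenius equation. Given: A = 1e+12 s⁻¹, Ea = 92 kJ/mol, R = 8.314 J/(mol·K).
7.34e-03 s⁻¹

k = A·exp(-Ea/(R·T)) = 1e+12·exp(-92000/(8.314·340)) = 1e+12·exp(-32.5461) = 1e+12·7.3352e-15 = 7.34e-03 s⁻¹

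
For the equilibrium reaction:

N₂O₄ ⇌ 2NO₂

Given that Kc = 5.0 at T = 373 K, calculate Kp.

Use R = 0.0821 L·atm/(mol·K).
K_p = 153.1165

Δn = (moles gaseous products) − (moles gaseous reactants) = 1
T = 373 K; RT = 0.0821 × 373 = 30.6233
Kp = Kc·(RT)^Δn = 5.0 × (30.6233)^1 = 5.0 × 30.6233 = 153.1165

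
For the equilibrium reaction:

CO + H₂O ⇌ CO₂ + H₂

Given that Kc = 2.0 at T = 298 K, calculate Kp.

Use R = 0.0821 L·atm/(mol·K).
K_p = 2.0000

Δn = (moles gaseous products) − (moles gaseous reactants) = 0
T = 298 K; RT = 0.0821 × 298 = 24.4658
Kp = Kc·(RT)^Δn = 2.0 × (24.4658)^0 = 2.0 × 1 = 2.0000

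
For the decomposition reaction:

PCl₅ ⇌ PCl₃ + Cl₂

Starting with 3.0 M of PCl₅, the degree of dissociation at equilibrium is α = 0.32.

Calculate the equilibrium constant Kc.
K_c = 0.4518

x = α·[A]₀ = 0.32 × 3.0 = 0.96 M dissociated.
At eq: [PCl₅] = 3.0 − 0.96 = 2.04 M; [PCl₃] = [Cl₂] = x = 0.96 M.
Kc = [PCl₃][Cl₂]/[PCl₅] = (0.96)²/2.04 = 0.4518.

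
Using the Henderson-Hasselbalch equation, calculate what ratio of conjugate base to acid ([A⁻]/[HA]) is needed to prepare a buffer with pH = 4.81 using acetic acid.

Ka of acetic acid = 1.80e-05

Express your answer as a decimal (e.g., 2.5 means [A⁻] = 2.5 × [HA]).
[A⁻]/[HA] = 1.162

pKa = −log(1.80e-05) = 4.7447. pH = pKa + log([A⁻]/[HA]). 4.81 = 4.7447 + log(ratio). log(ratio) = 4.81 − 4.7447 = 0.0653. ratio = 10^(0.0653) = 1.162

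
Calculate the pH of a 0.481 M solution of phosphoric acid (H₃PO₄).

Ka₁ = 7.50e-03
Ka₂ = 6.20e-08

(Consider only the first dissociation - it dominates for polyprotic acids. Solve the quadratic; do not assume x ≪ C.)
pH = 1.25

x² + Ka₁·x − Ka₁·C = 0 with Ka₁ = 7.50e-03, C = 0.481.
x = (−Ka₁ + √(Ka₁² + 4·Ka₁·C))/2 = 5.6429e-02 M, so pH = 1.25.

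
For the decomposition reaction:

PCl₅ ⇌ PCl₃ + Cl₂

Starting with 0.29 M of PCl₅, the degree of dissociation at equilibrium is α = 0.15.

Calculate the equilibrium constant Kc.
K_c = 0.0077

x = α·[A]₀ = 0.15 × 0.29 = 0.0435 M dissociated.
At eq: [PCl₅] = 0.29 − 0.0435 = 0.2465 M; [PCl₃] = [Cl₂] = x = 0.0435 M.
Kc = [PCl₃][Cl₂]/[PCl₅] = (0.0435)²/0.2465 = 0.007676.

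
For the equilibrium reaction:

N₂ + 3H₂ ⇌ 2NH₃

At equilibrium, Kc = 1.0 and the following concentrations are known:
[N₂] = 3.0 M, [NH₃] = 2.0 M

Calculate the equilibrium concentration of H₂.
[H₂] = 1.1006 M

Kc = ([NH₃]^2) / ([N₂] × [H₂]^3) = 1.0
[H₂]^3 = (product terms)/(Kc · other reactant terms) = 4 / (1.0 · 3) = 1.3333
[H₂] = (1.3333)^(1/3) = 1.1006 M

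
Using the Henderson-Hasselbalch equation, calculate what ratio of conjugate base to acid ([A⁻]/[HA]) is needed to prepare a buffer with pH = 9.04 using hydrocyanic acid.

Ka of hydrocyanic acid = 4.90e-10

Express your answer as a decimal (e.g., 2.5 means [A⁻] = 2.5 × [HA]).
[A⁻]/[HA] = 0.537

pKa = −log(4.90e-10) = 9.3098. pH = pKa + log([A⁻]/[HA]). 9.04 = 9.3098 + log(ratio). log(ratio) = 9.04 − 9.3098 = -0.2698. ratio = 10^(-0.2698) = 0.537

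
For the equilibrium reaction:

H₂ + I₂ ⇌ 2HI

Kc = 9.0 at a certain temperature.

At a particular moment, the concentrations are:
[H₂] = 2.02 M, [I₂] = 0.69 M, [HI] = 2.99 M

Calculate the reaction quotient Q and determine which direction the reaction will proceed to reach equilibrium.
Q = 6.414, Q < K, reaction proceeds forward (toward products)

Q = ([HI]^2) / ([H₂] × [I₂])
  = ((2.99)^2) / ((2.02)·(0.69)) = 8.9401/1.3938 = 6.414
Since Q = 6.414 < Kc = 9.0, the reaction proceeds forward (toward products) to reach equilibrium.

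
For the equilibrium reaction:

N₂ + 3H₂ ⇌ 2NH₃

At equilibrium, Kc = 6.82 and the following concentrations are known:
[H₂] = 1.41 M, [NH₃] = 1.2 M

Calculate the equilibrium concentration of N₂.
[N₂] = 0.0753 M

Kc = ([NH₃]^2) / ([N₂] × [H₂]^3) = 6.82
[N₂]^1 = (product terms)/(Kc · other reactant terms) = 1.44 / (6.82 · 2.8032) = 0.075322
[N₂] = 0.0753 M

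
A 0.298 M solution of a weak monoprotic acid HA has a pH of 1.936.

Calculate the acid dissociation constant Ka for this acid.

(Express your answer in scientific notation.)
K_a = 4.69e-04

[H⁺] = 10^(−pH) = 10^(−1.936) = 1.159e-02 M. For HA ⇌ H⁺ + A⁻, Ka = x²/(C − x) = (1.159e-02)²/(0.298 − 1.159e-02) = 4.69e-04.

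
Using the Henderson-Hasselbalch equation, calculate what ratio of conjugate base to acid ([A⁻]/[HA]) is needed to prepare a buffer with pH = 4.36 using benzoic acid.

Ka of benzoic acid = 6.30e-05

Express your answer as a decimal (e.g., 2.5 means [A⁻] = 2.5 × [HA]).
[A⁻]/[HA] = 1.443

pKa = −log(6.30e-05) = 4.2007. pH = pKa + log([A⁻]/[HA]). 4.36 = 4.2007 + log(ratio). log(ratio) = 4.36 − 4.2007 = 0.1593. ratio = 10^(0.1593) = 1.443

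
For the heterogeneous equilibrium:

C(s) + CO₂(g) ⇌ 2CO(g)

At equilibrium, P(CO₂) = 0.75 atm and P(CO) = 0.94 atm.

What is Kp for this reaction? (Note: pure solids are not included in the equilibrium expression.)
K_p = 1.178

Solid C is excluded.
Kp = P(CO)²/P(CO₂) = (0.94)²/0.75 = 0.8836/0.75 = 1.178.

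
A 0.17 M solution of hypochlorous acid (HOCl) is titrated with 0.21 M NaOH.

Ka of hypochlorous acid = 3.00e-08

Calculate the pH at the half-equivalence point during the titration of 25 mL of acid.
pH = pKa = 7.52

At the half-equivalence point, [HA] = [A⁻], so by Henderson–Hasselbalch pH = pKa + log(1) = pKa.
pKa = −log(3.00e-08) = 7.52.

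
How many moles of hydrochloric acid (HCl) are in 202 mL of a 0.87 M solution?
Moles = Molarity × Volume (L)
Moles = 0.87 M × 0.202 L = 0.1757 mol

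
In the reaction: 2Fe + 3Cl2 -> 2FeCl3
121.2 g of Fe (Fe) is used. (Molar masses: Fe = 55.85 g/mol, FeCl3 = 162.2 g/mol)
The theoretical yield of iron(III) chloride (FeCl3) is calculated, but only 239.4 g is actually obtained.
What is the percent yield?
Moles of Fe = 121.2 g ÷ 55.85 g/mol = 2.1701 mol
Mole ratio: 2 mol FeCl3 / 2 mol Fe
Moles of FeCl3 = 2.1701 × (2/2) = 2.1701 mol
Theoretical yield = 2.1701 mol × 162.2 g/mol = 351.99 g
Actual yield = 239.4 g
Percent yield = (239.4 / 351.99) × 100% = 68.0%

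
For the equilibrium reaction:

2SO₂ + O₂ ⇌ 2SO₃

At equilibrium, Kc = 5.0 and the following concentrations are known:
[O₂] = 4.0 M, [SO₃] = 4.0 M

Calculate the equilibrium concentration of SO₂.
[SO₂] = 0.8944 M

Kc = ([SO₃]^2) / ([SO₂]^2 × [O₂]) = 5.0
[SO₂]^2 = (product terms)/(Kc · other reactant terms) = 16 / (5.0 · 4) = 0.8
[SO₂] = (0.8)^(1/2) = 0.8944 M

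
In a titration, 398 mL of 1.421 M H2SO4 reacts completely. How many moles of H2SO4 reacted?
Moles = Molarity × Volume (L)
Moles = 1.421 M × 0.398 L = 0.5656 mol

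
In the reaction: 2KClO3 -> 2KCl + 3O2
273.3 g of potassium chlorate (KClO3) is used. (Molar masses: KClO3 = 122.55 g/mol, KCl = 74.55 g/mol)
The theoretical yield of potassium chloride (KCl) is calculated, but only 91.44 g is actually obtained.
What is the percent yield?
Moles of KClO3 = 273.3 g ÷ 122.55 g/mol = 2.23011 mol
Mole ratio: 2 mol KCl / 2 mol KClO3
Moles of KCl = 2.23011 × (2/2) = 2.23011 mol
Theoretical yield = 2.23011 mol × 74.55 g/mol = 166.25 g
Actual yield = 91.44 g
Percent yield = (91.44 / 166.25) × 100% = 55.0%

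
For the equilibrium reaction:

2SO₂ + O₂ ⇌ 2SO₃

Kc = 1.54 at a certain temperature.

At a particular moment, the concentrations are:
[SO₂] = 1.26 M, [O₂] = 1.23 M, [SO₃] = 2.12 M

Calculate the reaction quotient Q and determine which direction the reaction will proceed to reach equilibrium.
Q = 2.302, Q > K, reaction proceeds reverse (toward reactants)

Q = ([SO₃]^2) / ([SO₂]^2 × [O₂])
  = ((2.12)^2) / ((1.26)^2·(1.23)) = 4.4944/1.9527 = 2.302
Since Q = 2.302 > Kc = 1.54, the reaction proceeds reverse (toward reactants) to reach equilibrium.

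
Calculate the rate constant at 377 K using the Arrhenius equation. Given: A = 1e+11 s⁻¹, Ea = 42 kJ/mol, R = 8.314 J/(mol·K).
1.52e+05 s⁻¹

k = A·exp(-Ea/(R·T)) = 1e+11·exp(-42000/(8.314·377)) = 1e+11·exp(-13.3998) = 1e+11·1.5155e-06 = 1.52e+05 s⁻¹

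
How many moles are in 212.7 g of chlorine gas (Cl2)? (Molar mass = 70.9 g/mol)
Moles = 212.7 g ÷ 70.9 g/mol = 3 mol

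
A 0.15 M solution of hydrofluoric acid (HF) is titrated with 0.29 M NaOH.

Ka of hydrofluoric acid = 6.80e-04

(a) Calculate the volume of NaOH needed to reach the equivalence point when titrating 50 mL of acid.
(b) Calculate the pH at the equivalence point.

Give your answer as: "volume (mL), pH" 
V = 25.9 mL, pH = 8.08

(a) At equivalence: moles acid = moles base.
moles acid = 0.15 × 0.05 = 0.0075 mol; V_NaOH = 0.0075/0.29 = 0.02586 L = 25.9 mL.
(b) At equivalence, all acid → conjugate base A⁻ at [A⁻] = 0.0075/0.07586 = 0.09886 M.
Kb = Kw/Ka = 1.0e-14/6.80e-04 = 1.471e-11; [OH⁻] = √(Kb·[A⁻]) = 1.206e-06; pOH = 5.92; pH = 14 − pOH = 8.08.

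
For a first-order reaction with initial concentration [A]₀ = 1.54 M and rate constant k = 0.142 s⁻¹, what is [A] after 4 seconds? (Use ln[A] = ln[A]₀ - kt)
0.8727 M

ln[A] = ln[A]₀ - k·t = ln(1.54) - (0.142)·(4) = 0.4318 - 0.5680 = -0.1362
[A] = e^(-0.1362) = 0.8727 M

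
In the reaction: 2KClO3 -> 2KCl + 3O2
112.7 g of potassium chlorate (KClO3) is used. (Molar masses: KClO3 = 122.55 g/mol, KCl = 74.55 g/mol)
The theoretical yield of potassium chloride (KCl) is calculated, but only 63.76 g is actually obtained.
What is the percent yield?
Moles of KClO3 = 112.7 g ÷ 122.55 g/mol = 0.919625 mol
Mole ratio: 2 mol KCl / 2 mol KClO3
Moles of KCl = 0.919625 × (2/2) = 0.919625 mol
Theoretical yield = 0.919625 mol × 74.55 g/mol = 68.558 g
Actual yield = 63.76 g
Percent yield = (63.76 / 68.558) × 100% = 93.0%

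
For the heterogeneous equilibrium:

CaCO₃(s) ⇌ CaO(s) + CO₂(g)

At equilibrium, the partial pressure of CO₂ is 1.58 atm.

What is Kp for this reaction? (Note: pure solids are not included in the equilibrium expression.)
K_p = 1.58

Solids (CaCO₃, CaO) have activity 1 and are excluded.
Kp = P(CO₂) = 1.58.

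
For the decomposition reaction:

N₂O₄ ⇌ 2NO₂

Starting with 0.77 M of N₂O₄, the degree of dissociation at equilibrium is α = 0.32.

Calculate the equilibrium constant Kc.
K_c = 0.4638

x = α·[A]₀ = 0.32 × 0.77 = 0.2464 M dissociated.
At eq: [N₂O₄] = 0.77 − 0.2464 = 0.5236 M; [NO₂] = 2x = 0.4928 M.
Kc = [NO₂]²/[N₂O₄] = (0.4928)²/0.5236 = 0.4638.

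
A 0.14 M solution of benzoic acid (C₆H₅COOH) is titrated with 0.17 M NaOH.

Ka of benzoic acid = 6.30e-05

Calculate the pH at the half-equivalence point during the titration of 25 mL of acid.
pH = pKa = 4.20

At the half-equivalence point, [HA] = [A⁻], so by Henderson–Hasselbalch pH = pKa + log(1) = pKa.
pKa = −log(6.30e-05) = 4.20.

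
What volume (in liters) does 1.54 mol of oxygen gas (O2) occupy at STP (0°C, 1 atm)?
At STP, 1 mol of gas occupies 22.4 L
Volume = 1.54 mol × 22.4 L/mol = 34.50 L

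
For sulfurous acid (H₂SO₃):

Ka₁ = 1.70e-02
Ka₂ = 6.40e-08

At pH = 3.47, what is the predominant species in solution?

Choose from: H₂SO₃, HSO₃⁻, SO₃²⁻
HSO₃⁻

pKa1 = 1.77, pKa2 = 7.19. Each pKa is the crossover between adjacent species; pH = 3.47 lies in the region where HSO₃⁻ predominates.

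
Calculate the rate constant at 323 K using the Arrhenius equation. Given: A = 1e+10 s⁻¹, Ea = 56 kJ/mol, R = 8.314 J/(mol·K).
8.78e+00 s⁻¹

k = A·exp(-Ea/(R·T)) = 1e+10·exp(-56000/(8.314·323)) = 1e+10·exp(-20.8533) = 1e+10·8.7804e-10 = 8.78e+00 s⁻¹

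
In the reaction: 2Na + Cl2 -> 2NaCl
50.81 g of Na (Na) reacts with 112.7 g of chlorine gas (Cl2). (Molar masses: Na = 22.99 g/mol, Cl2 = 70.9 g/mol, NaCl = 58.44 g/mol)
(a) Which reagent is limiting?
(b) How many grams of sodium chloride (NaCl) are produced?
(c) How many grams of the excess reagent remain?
(a) Na, (b) 129.2 g, (c) 34.35 g

Moles of Na = 50.81 g ÷ 22.99 g/mol = 2.21009 mol
Moles of Cl2 = 112.7 g ÷ 70.9 g/mol = 1.58956 mol
Moles ÷ coefficient: Na: 2.21009/2 = 1.105, Cl2: 1.58956/1 = 1.59
(a) Na has the smaller value, so Na is the limiting reagent.
(b) Moles of NaCl = 2.21009 mol Na × (2/2) = 2.21009 mol; mass = 2.21009 mol × 58.44 g/mol = 129.2 g
(c) Cl2 consumed = 2.21009 × (1/2) = 1.10505 mol; remaining = 1.58956 − 1.10505 = 0.484517 mol; mass = 0.484517 mol × 70.9 g/mol = 34.35 g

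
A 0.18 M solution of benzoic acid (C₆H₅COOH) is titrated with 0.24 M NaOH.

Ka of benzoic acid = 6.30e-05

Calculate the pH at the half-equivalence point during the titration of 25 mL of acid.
pH = pKa = 4.20

At the half-equivalence point, [HA] = [A⁻], so by Henderson–Hasselbalch pH = pKa + log(1) = pKa.
pKa = −log(6.30e-05) = 4.20.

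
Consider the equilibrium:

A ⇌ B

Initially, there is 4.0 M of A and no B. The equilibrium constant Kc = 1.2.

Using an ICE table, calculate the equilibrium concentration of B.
[B] = 2.182 M

ICE: [A] = 4.0 − x, [B] = x.
Kc = x/(4.0 − x) = 1.2 ⇒ x = 1.2·4.0/(1 + 1.2) = 4.8/2.2 = 2.182.
[B] = x = 2.182 M.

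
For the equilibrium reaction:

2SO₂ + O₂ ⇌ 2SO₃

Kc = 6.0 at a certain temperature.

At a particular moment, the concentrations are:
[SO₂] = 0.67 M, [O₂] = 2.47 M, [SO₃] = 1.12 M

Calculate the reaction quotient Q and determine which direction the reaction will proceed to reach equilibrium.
Q = 1.131, Q < K, reaction proceeds forward (toward products)

Q = ([SO₃]^2) / ([SO₂]^2 × [O₂])
  = ((1.12)^2) / ((0.67)^2·(2.47)) = 1.2544/1.1088 = 1.131
Since Q = 1.131 < Kc = 6.0, the reaction proceeds forward (toward products) to reach equilibrium.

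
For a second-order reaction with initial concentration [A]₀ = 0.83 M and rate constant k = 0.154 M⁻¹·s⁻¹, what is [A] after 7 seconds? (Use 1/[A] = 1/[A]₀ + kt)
0.4381 M

1/[A] = 1/[A]₀ + k·t = 1/0.83 + (0.154)·(7) = 1.2048 + 1.0780 = 2.2828
[A] = 1/2.2828 = 0.4381 M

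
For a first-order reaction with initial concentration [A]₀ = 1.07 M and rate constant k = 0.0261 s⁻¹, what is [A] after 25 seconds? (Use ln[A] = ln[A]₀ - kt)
0.5572 M

ln[A] = ln[A]₀ - k·t = ln(1.07) - (0.0261)·(25) = 0.0677 - 0.6525 = -0.5848
[A] = e^(-0.5848) = 0.5572 M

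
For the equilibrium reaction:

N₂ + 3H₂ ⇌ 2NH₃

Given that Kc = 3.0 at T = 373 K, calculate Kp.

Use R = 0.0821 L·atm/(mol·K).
K_p = 0.0032

Δn = (moles gaseous products) − (moles gaseous reactants) = -2
T = 373 K; RT = 0.0821 × 373 = 30.6233
Kp = Kc·(RT)^Δn = 3.0 × (30.6233)^-2 = 3.0 × 0.00106634 = 0.0032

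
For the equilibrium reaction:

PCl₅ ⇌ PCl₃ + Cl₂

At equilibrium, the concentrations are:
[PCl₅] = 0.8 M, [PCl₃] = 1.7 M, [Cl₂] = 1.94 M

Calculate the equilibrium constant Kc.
K_c = 4.1225

Kc = ([PCl₃] × [Cl₂]) / ([PCl₅])
   = ((1.7)·(1.94)) / ((0.8))
   = 3.298 / 0.8 = 4.1225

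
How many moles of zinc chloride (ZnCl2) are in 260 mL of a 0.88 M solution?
Moles = Molarity × Volume (L)
Moles = 0.88 M × 0.26 L = 0.2288 mol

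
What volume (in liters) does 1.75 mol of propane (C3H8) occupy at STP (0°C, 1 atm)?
At STP, 1 mol of gas occupies 22.4 L
Volume = 1.75 mol × 22.4 L/mol = 39.20 L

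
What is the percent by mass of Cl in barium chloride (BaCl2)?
Mass of Cl in formula = 35.45 × 2 = 70.9 g/mol
Molar mass = 208.23 g/mol
% Cl = (70.9/208.23) × 100% = 34.05%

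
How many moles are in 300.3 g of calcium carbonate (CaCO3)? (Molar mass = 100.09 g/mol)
Moles = 300.3 g ÷ 100.09 g/mol = 3 mol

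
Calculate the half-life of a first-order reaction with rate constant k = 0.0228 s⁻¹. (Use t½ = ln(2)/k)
30.40 s

t½ = ln(2)/k = 0.6931/0.0228 = 30.40 s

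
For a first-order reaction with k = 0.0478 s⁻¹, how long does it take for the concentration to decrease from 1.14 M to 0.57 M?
14.50 s

From ln[A] = ln[A]₀ - k·t: t = ln([A]₀/[A])/k = ln(1.14/0.57)/0.0478 = ln(2.0000)/0.0478 = 0.6931/0.0478 = 14.50 s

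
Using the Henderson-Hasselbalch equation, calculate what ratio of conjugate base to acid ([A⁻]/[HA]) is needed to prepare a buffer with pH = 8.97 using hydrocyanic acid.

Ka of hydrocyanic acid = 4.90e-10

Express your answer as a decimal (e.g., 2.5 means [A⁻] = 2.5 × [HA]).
[A⁻]/[HA] = 0.457

pKa = −log(4.90e-10) = 9.3098. pH = pKa + log([A⁻]/[HA]). 8.97 = 9.3098 + log(ratio). log(ratio) = 8.97 − 9.3098 = -0.3398. ratio = 10^(-0.3398) = 0.457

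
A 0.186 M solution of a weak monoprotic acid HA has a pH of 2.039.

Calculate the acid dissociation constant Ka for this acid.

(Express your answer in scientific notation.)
K_a = 4.72e-04

[H⁺] = 10^(−pH) = 10^(−2.039) = 9.141e-03 M. For HA ⇌ H⁺ + A⁻, Ka = x²/(C − x) = (9.141e-03)²/(0.186 − 9.141e-03) = 4.72e-04.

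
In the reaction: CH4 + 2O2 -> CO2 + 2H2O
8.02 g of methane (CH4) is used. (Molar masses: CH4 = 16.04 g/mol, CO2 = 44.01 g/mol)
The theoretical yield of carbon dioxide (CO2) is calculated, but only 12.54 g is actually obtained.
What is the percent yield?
Moles of CH4 = 8.02 g ÷ 16.04 g/mol = 0.5 mol
Mole ratio: 1 mol CO2 / 1 mol CH4
Moles of CO2 = 0.5 × (1/1) = 0.5 mol
Theoretical yield = 0.5 mol × 44.01 g/mol = 22.005 g
Actual yield = 12.54 g
Percent yield = (12.54 / 22.005) × 100% = 57.0%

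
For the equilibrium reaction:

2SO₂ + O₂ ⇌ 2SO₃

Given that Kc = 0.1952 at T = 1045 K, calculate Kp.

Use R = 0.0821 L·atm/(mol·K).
K_p = 0.0023

Δn = (moles gaseous products) − (moles gaseous reactants) = -1
T = 1045 K; RT = 0.0821 × 1045 = 85.7945
Kp = Kc·(RT)^Δn = 0.1952 × (85.7945)^-1 = 0.1952 × 0.0116558 = 0.0023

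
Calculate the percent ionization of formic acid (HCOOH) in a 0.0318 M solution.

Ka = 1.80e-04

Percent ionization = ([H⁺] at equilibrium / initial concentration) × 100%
Percent ionization = 7.25%

Let x = [H⁺]. Ka = x²/(C - x) ⇒ x² + (1.80e-04)x - (1.80e-04)(0.0318) = 0. x = 2.3042e-03. Percent = (2.3042e-03/0.0318) × 100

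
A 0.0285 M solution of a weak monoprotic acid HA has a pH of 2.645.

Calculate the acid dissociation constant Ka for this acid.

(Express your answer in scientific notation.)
K_a = 1.95e-04

[H⁺] = 10^(−pH) = 10^(−2.645) = 2.265e-03 M. For HA ⇌ H⁺ + A⁻, Ka = x²/(C − x) = (2.265e-03)²/(0.0285 − 2.265e-03) = 1.95e-04.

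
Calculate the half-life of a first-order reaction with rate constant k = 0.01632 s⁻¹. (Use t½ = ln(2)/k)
42.47 s

t½ = ln(2)/k = 0.6931/0.01632 = 42.47 s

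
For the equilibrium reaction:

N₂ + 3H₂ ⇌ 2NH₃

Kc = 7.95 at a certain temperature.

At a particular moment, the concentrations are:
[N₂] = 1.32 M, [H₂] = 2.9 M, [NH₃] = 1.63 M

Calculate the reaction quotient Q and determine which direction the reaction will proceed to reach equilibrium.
Q = 0.083, Q < K, reaction proceeds forward (toward products)

Q = ([NH₃]^2) / ([N₂] × [H₂]^3)
  = ((1.63)^2) / ((1.32)·(2.9)^3) = 2.6569/32.193 = 0.08253
Since Q = 0.08253 < Kc = 7.95, the reaction proceeds forward (toward products) to reach equilibrium.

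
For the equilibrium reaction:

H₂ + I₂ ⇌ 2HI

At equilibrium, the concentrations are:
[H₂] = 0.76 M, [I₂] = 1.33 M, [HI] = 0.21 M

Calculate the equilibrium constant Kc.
K_c = 0.0436

Kc = ([HI]^2) / ([H₂] × [I₂])
   = ((0.21)^2) / ((0.76)·(1.33))
   = 0.0441 / 1.0108 = 0.0436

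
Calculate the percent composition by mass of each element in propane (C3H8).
C: 81.72%, H: 18.29%

Molar mass of C3H8 = 44.09 g/mol
% C = (3 × 12.01) / 44.09 × 100% = 36.03 / 44.09 × 100% = 81.72%
% H = (8 × 1.008) / 44.09 × 100% = 8.064 / 44.09 × 100% = 18.29%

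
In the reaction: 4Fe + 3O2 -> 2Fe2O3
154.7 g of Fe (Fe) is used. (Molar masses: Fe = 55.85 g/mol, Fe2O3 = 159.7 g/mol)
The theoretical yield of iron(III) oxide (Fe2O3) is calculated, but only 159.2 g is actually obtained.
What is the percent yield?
Moles of Fe = 154.7 g ÷ 55.85 g/mol = 2.76992 mol
Mole ratio: 2 mol Fe2O3 / 4 mol Fe
Moles of Fe2O3 = 2.76992 × (2/4) = 1.38496 mol
Theoretical yield = 1.38496 mol × 159.7 g/mol = 221.18 g
Actual yield = 159.2 g
Percent yield = (159.2 / 221.18) × 100% = 72.0%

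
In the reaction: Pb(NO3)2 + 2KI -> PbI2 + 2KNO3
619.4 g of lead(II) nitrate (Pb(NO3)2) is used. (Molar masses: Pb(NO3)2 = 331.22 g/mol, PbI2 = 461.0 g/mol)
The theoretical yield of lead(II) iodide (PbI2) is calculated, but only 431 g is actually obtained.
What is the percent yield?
Moles of Pb(NO3)2 = 619.4 g ÷ 331.22 g/mol = 1.87006 mol
Mole ratio: 1 mol PbI2 / 1 mol Pb(NO3)2
Moles of PbI2 = 1.87006 × (1/1) = 1.87006 mol
Theoretical yield = 1.87006 mol × 461.0 g/mol = 862.1 g
Actual yield = 431 g
Percent yield = (431 / 862.1) × 100% = 50.0%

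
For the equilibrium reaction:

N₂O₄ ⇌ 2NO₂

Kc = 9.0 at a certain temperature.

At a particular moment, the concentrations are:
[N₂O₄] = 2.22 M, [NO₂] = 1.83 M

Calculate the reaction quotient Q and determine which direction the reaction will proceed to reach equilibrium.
Q = 1.509, Q < K, reaction proceeds forward (toward products)

Q = ([NO₂]^2) / ([N₂O₄])
  = ((1.83)^2) / ((2.22)) = 3.3489/2.22 = 1.509
Since Q = 1.509 < Kc = 9.0, the reaction proceeds forward (toward products) to reach equilibrium.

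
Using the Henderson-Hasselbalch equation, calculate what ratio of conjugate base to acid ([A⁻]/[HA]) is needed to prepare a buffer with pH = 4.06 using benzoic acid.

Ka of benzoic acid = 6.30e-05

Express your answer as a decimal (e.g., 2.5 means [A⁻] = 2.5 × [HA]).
[A⁻]/[HA] = 0.723

pKa = −log(6.30e-05) = 4.2007. pH = pKa + log([A⁻]/[HA]). 4.06 = 4.2007 + log(ratio). log(ratio) = 4.06 − 4.2007 = -0.1407. ratio = 10^(-0.1407) = 0.723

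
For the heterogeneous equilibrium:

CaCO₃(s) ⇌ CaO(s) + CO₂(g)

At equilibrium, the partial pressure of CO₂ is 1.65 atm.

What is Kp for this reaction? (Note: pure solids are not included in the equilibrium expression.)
K_p = 1.65

Solids (CaCO₃, CaO) have activity 1 and are excluded.
Kp = P(CO₂) = 1.65.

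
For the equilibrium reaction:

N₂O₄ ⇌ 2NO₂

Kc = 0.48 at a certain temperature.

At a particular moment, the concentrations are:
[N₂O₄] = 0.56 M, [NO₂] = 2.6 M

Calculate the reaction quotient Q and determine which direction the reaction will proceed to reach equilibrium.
Q = 12.071, Q > K, reaction proceeds reverse (toward reactants)

Q = ([NO₂]^2) / ([N₂O₄])
  = ((2.6)^2) / ((0.56)) = 6.76/0.56 = 12.07
Since Q = 12.07 > Kc = 0.48, the reaction proceeds reverse (toward reactants) to reach equilibrium.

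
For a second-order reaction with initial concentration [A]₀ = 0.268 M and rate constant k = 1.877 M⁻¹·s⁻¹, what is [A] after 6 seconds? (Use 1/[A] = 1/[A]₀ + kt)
0.0667 M

1/[A] = 1/[A]₀ + k·t = 1/0.268 + (1.877)·(6) = 3.7313 + 11.2620 = 14.9933
[A] = 1/14.9933 = 0.0667 M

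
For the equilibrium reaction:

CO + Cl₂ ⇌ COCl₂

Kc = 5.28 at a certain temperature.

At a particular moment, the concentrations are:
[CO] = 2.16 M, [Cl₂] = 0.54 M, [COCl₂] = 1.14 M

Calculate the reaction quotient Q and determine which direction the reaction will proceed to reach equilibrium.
Q = 0.977, Q < K, reaction proceeds forward (toward products)

Q = ([COCl₂]) / ([CO] × [Cl₂])
  = ((1.14)) / ((2.16)·(0.54)) = 1.14/1.1664 = 0.9774
Since Q = 0.9774 < Kc = 5.28, the reaction proceeds forward (toward products) to reach equilibrium.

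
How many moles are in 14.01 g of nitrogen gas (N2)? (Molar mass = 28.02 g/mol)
Moles = 14.01 g ÷ 28.02 g/mol = 0.5 mol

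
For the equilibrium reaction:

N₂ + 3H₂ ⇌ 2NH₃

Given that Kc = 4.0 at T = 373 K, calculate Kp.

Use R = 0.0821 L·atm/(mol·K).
K_p = 0.0043

Δn = (moles gaseous products) − (moles gaseous reactants) = -2
T = 373 K; RT = 0.0821 × 373 = 30.6233
Kp = Kc·(RT)^Δn = 4.0 × (30.6233)^-2 = 4.0 × 0.00106634 = 0.0043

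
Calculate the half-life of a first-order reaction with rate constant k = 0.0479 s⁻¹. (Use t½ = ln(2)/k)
14.47 s

t½ = ln(2)/k = 0.6931/0.0479 = 14.47 s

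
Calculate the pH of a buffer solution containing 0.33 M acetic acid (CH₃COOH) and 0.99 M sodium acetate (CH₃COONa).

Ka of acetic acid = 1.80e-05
pH = 5.22

pKa = -log(1.80e-05) = 4.74. pH = pKa + log([A⁻]/[HA]) = 4.74 + log(0.99/0.33)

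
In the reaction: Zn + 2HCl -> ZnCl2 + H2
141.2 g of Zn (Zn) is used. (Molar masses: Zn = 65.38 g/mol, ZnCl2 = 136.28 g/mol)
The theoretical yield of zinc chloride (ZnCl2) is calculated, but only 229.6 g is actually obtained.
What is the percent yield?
Moles of Zn = 141.2 g ÷ 65.38 g/mol = 2.15968 mol
Mole ratio: 1 mol ZnCl2 / 1 mol Zn
Moles of ZnCl2 = 2.15968 × (1/1) = 2.15968 mol
Theoretical yield = 2.15968 mol × 136.28 g/mol = 294.32 g
Actual yield = 229.6 g
Percent yield = (229.6 / 294.32) × 100% = 78.0%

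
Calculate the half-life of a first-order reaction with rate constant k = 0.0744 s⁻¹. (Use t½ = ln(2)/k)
9.32 s

t½ = ln(2)/k = 0.6931/0.0744 = 9.32 s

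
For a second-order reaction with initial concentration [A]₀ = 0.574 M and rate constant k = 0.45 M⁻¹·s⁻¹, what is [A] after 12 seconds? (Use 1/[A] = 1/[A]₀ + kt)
0.1400 M

1/[A] = 1/[A]₀ + k·t = 1/0.574 + (0.45)·(12) = 1.7422 + 5.4000 = 7.1422
[A] = 1/7.1422 = 0.1400 M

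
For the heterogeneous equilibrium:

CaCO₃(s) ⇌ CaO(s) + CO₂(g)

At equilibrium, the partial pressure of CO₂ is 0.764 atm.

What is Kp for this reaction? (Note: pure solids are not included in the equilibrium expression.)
K_p = 0.764

Solids (CaCO₃, CaO) have activity 1 and are excluded.
Kp = P(CO₂) = 0.764.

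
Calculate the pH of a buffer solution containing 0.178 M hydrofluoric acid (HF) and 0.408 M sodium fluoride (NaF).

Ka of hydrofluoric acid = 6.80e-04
pH = 3.53

pKa = -log(6.80e-04) = 3.17. pH = pKa + log([A⁻]/[HA]) = 3.17 + log(0.408/0.178)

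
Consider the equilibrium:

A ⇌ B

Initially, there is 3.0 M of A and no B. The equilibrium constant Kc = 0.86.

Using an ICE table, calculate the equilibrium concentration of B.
[B] = 1.387 M

ICE: [A] = 3.0 − x, [B] = x.
Kc = x/(3.0 − x) = 0.86 ⇒ x = 0.86·3.0/(1 + 0.86) = 2.58/1.86 = 1.387.
[B] = x = 1.387 M.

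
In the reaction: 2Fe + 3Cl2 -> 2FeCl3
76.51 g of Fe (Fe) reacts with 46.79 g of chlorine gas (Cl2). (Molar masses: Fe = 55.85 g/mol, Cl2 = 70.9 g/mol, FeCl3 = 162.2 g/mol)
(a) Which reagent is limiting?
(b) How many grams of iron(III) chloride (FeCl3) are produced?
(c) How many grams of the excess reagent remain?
(a) Cl2, (b) 71.36 g, (c) 51.94 g

Moles of Fe = 76.51 g ÷ 55.85 g/mol = 1.36992 mol
Moles of Cl2 = 46.79 g ÷ 70.9 g/mol = 0.659944 mol
Moles ÷ coefficient: Fe: 1.36992/2 = 0.685, Cl2: 0.659944/3 = 0.22
(a) Cl2 has the smaller value, so Cl2 is the limiting reagent.
(b) Moles of FeCl3 = 0.659944 mol Cl2 × (2/3) = 0.439962 mol; mass = 0.439962 mol × 162.2 g/mol = 71.36 g
(c) Fe consumed = 0.659944 × (2/3) = 0.439962 mol; remaining = 1.36992 − 0.439962 = 0.929957 mol; mass = 0.929957 mol × 55.85 g/mol = 51.94 g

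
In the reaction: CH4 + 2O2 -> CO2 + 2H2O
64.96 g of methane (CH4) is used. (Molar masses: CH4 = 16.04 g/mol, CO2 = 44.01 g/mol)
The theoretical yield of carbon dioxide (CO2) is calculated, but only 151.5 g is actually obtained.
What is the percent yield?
Moles of CH4 = 64.96 g ÷ 16.04 g/mol = 4.04988 mol
Mole ratio: 1 mol CO2 / 1 mol CH4
Moles of CO2 = 4.04988 × (1/1) = 4.04988 mol
Theoretical yield = 4.04988 mol × 44.01 g/mol = 178.24 g
Actual yield = 151.5 g
Percent yield = (151.5 / 178.24) × 100% = 85.0%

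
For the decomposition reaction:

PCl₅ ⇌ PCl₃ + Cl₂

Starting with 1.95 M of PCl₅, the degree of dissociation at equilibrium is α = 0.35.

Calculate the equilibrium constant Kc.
K_c = 0.3675

x = α·[A]₀ = 0.35 × 1.95 = 0.6825 M dissociated.
At eq: [PCl₅] = 1.95 − 0.6825 = 1.268 M; [PCl₃] = [Cl₂] = x = 0.6825 M.
Kc = [PCl₃][Cl₂]/[PCl₅] = (0.6825)²/1.268 = 0.3675.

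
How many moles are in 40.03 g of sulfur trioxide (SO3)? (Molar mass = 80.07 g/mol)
Moles = 40.03 g ÷ 80.07 g/mol = 0.4999 mol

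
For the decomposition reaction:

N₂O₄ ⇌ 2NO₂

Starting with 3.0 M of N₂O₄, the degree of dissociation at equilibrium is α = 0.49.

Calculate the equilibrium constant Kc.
K_c = 5.6494

x = α·[A]₀ = 0.49 × 3.0 = 1.47 M dissociated.
At eq: [N₂O₄] = 3.0 − 1.47 = 1.53 M; [NO₂] = 2x = 2.94 M.
Kc = [NO₂]²/[N₂O₄] = (2.94)²/1.53 = 5.649.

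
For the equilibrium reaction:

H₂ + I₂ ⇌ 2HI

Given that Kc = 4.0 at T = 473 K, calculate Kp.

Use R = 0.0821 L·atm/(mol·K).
K_p = 4.0000

Δn = (moles gaseous products) − (moles gaseous reactants) = 0
T = 473 K; RT = 0.0821 × 473 = 38.8333
Kp = Kc·(RT)^Δn = 4.0 × (38.8333)^0 = 4.0 × 1 = 4.0000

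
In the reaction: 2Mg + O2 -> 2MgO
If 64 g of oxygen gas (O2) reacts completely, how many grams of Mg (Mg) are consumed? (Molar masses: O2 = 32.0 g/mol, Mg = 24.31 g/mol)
Moles of O2 = 64 g ÷ 32.0 g/mol = 2 mol
Mole ratio: 2 mol Mg / 1 mol O2
Moles of Mg = 2 × (2/1) = 4 mol
Mass of Mg = 4 mol × 24.31 g/mol = 97.24 g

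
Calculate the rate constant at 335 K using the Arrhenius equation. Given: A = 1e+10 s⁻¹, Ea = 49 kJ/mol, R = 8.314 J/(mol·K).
2.29e+02 s⁻¹

k = A·exp(-Ea/(R·T)) = 1e+10·exp(-49000/(8.314·335)) = 1e+10·exp(-17.5931) = 1e+10·2.2879e-08 = 2.29e+02 s⁻¹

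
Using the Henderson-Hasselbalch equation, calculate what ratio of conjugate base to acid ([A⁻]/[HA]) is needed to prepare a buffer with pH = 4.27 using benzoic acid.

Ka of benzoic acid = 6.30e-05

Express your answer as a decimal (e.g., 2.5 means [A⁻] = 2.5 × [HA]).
[A⁻]/[HA] = 1.173

pKa = −log(6.30e-05) = 4.2007. pH = pKa + log([A⁻]/[HA]). 4.27 = 4.2007 + log(ratio). log(ratio) = 4.27 − 4.2007 = 0.0693. ratio = 10^(0.0693) = 1.173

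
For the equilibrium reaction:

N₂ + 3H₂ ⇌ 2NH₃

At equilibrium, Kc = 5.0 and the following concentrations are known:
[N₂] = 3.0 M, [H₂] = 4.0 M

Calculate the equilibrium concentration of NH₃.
[NH₃] = 30.9839 M

Kc = ([NH₃]^2) / ([N₂] × [H₂]^3) = 5.0
[NH₃]^2 = Kc · (reactant terms)/(other product terms) = 5.0 · 192 / 1 = 960
[NH₃] = (960)^(1/2) = 30.9839 M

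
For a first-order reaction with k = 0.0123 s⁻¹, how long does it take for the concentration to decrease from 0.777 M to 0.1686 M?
124.22 s

From ln[A] = ln[A]₀ - k·t: t = ln([A]₀/[A])/k = ln(0.777/0.1686)/0.0123 = ln(4.6085)/0.0123 = 1.5279/0.0123 = 124.22 s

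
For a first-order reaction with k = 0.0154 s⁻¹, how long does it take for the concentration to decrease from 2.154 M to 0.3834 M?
112.08 s

From ln[A] = ln[A]₀ - k·t: t = ln([A]₀/[A])/k = ln(2.154/0.3834)/0.0154 = ln(5.6182)/0.0154 = 1.7260/0.0154 = 112.08 s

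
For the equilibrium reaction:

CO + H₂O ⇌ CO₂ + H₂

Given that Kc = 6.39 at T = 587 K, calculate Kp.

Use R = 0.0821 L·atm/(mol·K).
K_p = 6.3900

Δn = (moles gaseous products) − (moles gaseous reactants) = 0
T = 587 K; RT = 0.0821 × 587 = 48.1927
Kp = Kc·(RT)^Δn = 6.39 × (48.1927)^0 = 6.39 × 1 = 6.3900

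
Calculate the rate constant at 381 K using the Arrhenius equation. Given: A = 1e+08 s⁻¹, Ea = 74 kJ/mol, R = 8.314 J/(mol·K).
7.15e-03 s⁻¹

k = A·exp(-Ea/(R·T)) = 1e+08·exp(-74000/(8.314·381)) = 1e+08·exp(-23.3613) = 1e+08·7.1503e-11 = 7.15e-03 s⁻¹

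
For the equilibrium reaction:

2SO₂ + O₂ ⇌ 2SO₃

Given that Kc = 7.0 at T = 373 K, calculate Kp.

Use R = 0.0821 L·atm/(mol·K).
K_p = 0.2286

Δn = (moles gaseous products) − (moles gaseous reactants) = -1
T = 373 K; RT = 0.0821 × 373 = 30.6233
Kp = Kc·(RT)^Δn = 7.0 × (30.6233)^-1 = 7.0 × 0.0326549 = 0.2286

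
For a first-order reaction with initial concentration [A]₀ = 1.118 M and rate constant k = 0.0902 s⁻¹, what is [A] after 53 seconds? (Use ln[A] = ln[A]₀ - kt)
0.0094 M

ln[A] = ln[A]₀ - k·t = ln(1.118) - (0.0902)·(53) = 0.1115 - 4.7806 = -4.6691
[A] = e^(-4.6691) = 0.0094 M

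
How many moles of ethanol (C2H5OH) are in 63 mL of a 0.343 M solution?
Moles = Molarity × Volume (L)
Moles = 0.343 M × 0.063 L = 0.02161 mol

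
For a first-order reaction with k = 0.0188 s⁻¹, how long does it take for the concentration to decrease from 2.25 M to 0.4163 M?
89.75 s

From ln[A] = ln[A]₀ - k·t: t = ln([A]₀/[A])/k = ln(2.25/0.4163)/0.0188 = ln(5.4048)/0.0188 = 1.6873/0.0188 = 89.75 s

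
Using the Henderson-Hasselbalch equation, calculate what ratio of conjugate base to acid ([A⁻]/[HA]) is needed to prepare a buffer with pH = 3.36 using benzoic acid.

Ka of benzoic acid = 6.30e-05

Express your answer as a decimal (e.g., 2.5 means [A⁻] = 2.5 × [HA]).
[A⁻]/[HA] = 0.144

pKa = −log(6.30e-05) = 4.2007. pH = pKa + log([A⁻]/[HA]). 3.36 = 4.2007 + log(ratio). log(ratio) = 3.36 − 4.2007 = -0.8407. ratio = 10^(-0.8407) = 0.144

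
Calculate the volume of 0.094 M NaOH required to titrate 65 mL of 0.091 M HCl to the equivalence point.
V_{base} = 62.9 mL

At equivalence: moles acid = moles base.
moles HCl = 0.091 M × 0.065 L = 0.005915 mol
V_NaOH = 0.005915 mol ÷ 0.094 M = 0.06293 L = 62.9 mL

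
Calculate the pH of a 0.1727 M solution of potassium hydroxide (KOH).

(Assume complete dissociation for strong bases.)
pH = 13.24

[OH⁻] = 0.1727 M for strong base. pOH = -log[OH⁻] = 0.76, pH = 14 - pOH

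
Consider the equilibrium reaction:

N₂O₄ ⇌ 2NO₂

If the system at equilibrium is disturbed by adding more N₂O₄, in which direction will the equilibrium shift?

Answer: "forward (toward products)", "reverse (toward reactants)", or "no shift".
forward (toward products)

Apply Le Chatelier's principle: system shifts to counteract the change.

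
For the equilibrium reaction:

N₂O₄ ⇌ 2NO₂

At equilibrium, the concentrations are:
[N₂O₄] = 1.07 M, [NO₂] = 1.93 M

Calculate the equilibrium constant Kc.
K_c = 3.4812

Kc = ([NO₂]^2) / ([N₂O₄])
   = ((1.93)^2) / ((1.07))
   = 3.7249 / 1.07 = 3.4812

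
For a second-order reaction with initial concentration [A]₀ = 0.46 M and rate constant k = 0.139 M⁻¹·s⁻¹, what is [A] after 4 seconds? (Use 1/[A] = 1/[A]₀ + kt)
0.3663 M

1/[A] = 1/[A]₀ + k·t = 1/0.46 + (0.139)·(4) = 2.1739 + 0.5560 = 2.7299
[A] = 1/2.7299 = 0.3663 M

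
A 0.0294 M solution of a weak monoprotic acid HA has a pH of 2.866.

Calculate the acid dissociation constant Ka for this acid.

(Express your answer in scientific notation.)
K_a = 6.61e-05

[H⁺] = 10^(−pH) = 10^(−2.866) = 1.361e-03 M. For HA ⇌ H⁺ + A⁻, Ka = x²/(C − x) = (1.361e-03)²/(0.0294 − 1.361e-03) = 6.61e-05.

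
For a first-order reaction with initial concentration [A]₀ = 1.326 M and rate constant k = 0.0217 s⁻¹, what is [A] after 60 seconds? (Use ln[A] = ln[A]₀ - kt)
0.3607 M

ln[A] = ln[A]₀ - k·t = ln(1.326) - (0.0217)·(60) = 0.2822 - 1.3020 = -1.0198
[A] = e^(-1.0198) = 0.3607 M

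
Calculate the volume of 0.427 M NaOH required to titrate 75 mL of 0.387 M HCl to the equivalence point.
V_{base} = 68.0 mL

At equivalence: moles acid = moles base.
moles HCl = 0.387 M × 0.075 L = 0.029025 mol
V_NaOH = 0.029025 mol ÷ 0.427 M = 0.06797 L = 68.0 mL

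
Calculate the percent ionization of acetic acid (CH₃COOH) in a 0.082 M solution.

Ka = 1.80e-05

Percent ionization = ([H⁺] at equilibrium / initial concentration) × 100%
Percent ionization = 1.47%

Let x = [H⁺]. Ka = x²/(C - x) ⇒ x² + (1.80e-05)x - (1.80e-05)(0.082) = 0. x = 1.2059e-03. Percent = (1.2059e-03/0.082) × 100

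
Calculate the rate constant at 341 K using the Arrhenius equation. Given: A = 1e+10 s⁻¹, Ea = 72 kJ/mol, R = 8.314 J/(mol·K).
9.35e-02 s⁻¹

k = A·exp(-Ea/(R·T)) = 1e+10·exp(-72000/(8.314·341)) = 1e+10·exp(-25.3962) = 1e+10·9.3452e-12 = 9.35e-02 s⁻¹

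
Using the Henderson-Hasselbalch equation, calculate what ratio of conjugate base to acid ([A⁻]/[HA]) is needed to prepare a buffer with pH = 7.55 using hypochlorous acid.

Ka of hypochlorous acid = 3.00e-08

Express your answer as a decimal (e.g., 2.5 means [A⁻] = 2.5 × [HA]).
[A⁻]/[HA] = 1.064

pKa = −log(3.00e-08) = 7.5229. pH = pKa + log([A⁻]/[HA]). 7.55 = 7.5229 + log(ratio). log(ratio) = 7.55 − 7.5229 = 0.0271. ratio = 10^(0.0271) = 1.064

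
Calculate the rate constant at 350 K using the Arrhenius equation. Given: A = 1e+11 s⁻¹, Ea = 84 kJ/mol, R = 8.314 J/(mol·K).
2.91e-02 s⁻¹

k = A·exp(-Ea/(R·T)) = 1e+11·exp(-84000/(8.314·350)) = 1e+11·exp(-28.8670) = 1e+11·2.9056e-13 = 2.91e-02 s⁻¹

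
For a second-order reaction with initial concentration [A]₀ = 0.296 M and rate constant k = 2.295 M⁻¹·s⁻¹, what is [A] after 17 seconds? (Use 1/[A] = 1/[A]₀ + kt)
0.0236 M

1/[A] = 1/[A]₀ + k·t = 1/0.296 + (2.295)·(17) = 3.3784 + 39.0150 = 42.3934
[A] = 1/42.3934 = 0.0236 M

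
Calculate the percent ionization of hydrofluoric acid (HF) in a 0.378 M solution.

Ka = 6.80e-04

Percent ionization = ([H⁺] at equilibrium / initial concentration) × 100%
Percent ionization = 4.15%

Let x = [H⁺]. Ka = x²/(C - x) ⇒ x² + (6.80e-04)x - (6.80e-04)(0.378) = 0. x = 1.5696e-02. Percent = (1.5696e-02/0.378) × 100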